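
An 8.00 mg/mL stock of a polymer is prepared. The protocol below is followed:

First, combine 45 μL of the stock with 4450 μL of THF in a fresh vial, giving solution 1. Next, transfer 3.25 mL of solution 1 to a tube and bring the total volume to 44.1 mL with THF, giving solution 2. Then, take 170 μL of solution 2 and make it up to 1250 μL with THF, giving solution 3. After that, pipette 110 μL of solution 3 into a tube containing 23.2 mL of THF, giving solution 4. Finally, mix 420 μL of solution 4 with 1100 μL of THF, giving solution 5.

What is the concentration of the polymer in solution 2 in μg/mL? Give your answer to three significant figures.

5.90 μg/mL

Step 1: 45 μL + 4450 μL = 4495 μL total → factor 4495/45 = 99.889
Step 2: 3.25 mL brought to 44.1 mL → factor 44.1/3.25 = 13.569
Dilution factor through solution 2 = 99.889 × 13.569 = 1355.4
[solution 2] = 8.00 mg/mL / 1355.4 = 0.005902 mg/mL = 5.90 μg/mL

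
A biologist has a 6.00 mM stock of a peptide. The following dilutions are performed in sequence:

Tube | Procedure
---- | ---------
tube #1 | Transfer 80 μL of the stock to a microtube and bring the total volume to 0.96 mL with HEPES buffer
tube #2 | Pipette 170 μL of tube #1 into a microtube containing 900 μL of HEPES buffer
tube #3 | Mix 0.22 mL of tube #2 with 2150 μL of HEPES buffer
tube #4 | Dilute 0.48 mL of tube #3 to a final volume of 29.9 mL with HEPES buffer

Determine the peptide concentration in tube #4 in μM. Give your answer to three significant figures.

Step 1: 80 μL brought to 0.96 mL → factor 960/80 = 12
Step 2: 170 μL + 900 μL = 1070 μL total → factor 1070/170 = 6.2941
Step 3: 0.22 mL + 2150 μL = 2.37 mL total → factor 2.37/0.22 = 10.773
Step 4: 0.48 mL brought to 29.9 mL → factor 29.9/0.48 = 62.292
Overall dilution factor = 12 × 6.2941 × 10.773 × 62.292 = 50684
Final = 6.00 mM / 50684 = 0.0001184 mM = 0.118 μM

0.118 μM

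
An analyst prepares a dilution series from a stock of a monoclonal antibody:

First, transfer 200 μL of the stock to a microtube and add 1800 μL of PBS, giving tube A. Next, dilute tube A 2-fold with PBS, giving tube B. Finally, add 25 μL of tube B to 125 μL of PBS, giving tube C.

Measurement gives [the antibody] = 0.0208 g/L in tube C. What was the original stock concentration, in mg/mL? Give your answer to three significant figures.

2.50 mg/mL

Step 1: 200 μL + 1800 μL = 2000 μL total → factor 2000/200 = 10
Step 2: 2-fold → factor 2
Step 3: 25 μL + 125 μL = 150 μL total → factor 150/25 = 6
Overall dilution factor = 10 × 2 × 6 = 120
Stock = 0.0208 g/L × 120 = 2.496 g/L = 2.50 mg/mL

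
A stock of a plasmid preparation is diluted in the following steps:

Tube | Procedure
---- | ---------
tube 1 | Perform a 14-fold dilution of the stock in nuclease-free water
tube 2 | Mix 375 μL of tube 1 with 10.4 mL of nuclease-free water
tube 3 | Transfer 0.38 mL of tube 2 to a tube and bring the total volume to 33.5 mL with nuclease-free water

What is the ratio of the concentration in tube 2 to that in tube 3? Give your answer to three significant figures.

Step 1: 14-fold → factor 14
Step 2: 375 μL + 10.4 mL = 10775 μL total → factor 10775/375 = 28.733
Step 3: 0.38 mL brought to 33.5 mL → factor 33.5/0.38 = 88.158
Dilution factor to tube 2 = 402.27; to tube 3 = 35463
[tube 2]/[tube 3] = (factor to tube 3)/(factor to tube 2) = 35463/402.27 = 88.2

88.2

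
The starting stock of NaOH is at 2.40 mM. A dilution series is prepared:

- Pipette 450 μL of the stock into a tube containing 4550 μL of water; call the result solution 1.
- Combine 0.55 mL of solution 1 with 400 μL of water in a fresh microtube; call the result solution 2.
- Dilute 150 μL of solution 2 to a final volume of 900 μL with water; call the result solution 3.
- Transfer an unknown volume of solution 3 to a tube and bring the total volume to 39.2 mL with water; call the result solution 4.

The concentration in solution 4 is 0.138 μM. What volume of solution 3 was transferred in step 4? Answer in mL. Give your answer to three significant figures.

Step 1: 450 μL + 4550 μL = 5000 μL total → factor 5000/450 = 11.111
Step 2: 0.55 mL + 400 μL = 0.95 mL total → factor 0.95/0.55 = 1.7273
Step 3: 150 μL brought to 900 μL → factor 900/150 = 6
Step 4: v brought to 39.2 mL → factor = 39.2 mL/v
Product of known-step factors = 115.15
Overall factor = 2.40 mM / (0.138 μM) = 17391
Step-4 factor = 17391 / 115.15 = 151.03
v = 39.2 mL / 151.03 = 0.260 mL

0.260 mL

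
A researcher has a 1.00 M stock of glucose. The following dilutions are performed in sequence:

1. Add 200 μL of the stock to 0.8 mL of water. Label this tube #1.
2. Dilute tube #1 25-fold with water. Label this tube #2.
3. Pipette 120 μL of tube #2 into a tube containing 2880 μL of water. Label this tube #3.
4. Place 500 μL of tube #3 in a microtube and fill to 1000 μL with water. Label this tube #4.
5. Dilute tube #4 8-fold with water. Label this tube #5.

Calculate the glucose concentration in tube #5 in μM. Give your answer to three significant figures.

Step 1: 200 μL + 0.8 mL = 1000 μL total → factor 1000/200 = 5
Step 2: 25-fold → factor 25
Step 3: 120 μL + 2880 μL = 3000 μL total → factor 3000/120 = 25
Step 4: 500 μL brought to 1000 μL → factor 1000/500 = 2
Step 5: 8-fold → factor 8
Dilution factor through tube #5 = 5 × 25 × 25 × 2 × 8 = 50000
[tube #5] = 1.00 M / 50000 = 2.000 × 10^-5 M = 20.0 μM

20.0 μM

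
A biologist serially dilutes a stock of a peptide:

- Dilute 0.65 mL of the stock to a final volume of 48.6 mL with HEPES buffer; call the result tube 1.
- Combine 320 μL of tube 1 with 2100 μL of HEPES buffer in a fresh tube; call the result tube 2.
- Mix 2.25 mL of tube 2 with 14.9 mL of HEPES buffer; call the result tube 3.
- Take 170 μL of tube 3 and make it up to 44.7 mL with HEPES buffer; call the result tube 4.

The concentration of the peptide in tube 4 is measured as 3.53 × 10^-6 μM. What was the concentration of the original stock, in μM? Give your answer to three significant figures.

Step 1: 0.65 mL brought to 48.6 mL → factor 48.6/0.65 = 74.769
Step 2: 320 μL + 2100 μL = 2420 μL total → factor 2420/320 = 7.5625
Step 3: 2.25 mL + 14.9 mL = 17.15 mL total → factor 17.15/2.25 = 7.6222
Step 4: 170 μL brought to 44.7 mL → factor 44700/170 = 262.94
Overall dilution factor = 74.769 × 7.5625 × 7.6222 × 262.94 = 1.1333 × 10^6
Stock = 3.53 × 10^-6 μM × 1.1333 × 10^6 = 4.00 μM

4.00 μM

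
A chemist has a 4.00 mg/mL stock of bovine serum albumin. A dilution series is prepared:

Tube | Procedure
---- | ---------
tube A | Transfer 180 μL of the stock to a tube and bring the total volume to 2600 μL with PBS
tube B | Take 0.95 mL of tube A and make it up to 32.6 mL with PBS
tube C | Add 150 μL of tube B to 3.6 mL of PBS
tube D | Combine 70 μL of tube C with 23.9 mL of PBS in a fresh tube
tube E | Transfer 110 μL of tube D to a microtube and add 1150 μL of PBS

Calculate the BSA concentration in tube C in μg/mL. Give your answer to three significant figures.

Step 1: 180 μL brought to 2600 μL → factor 2600/180 = 14.444
Step 2: 0.95 mL brought to 32.6 mL → factor 32.6/0.95 = 34.316
Step 3: 150 μL + 3.6 mL = 3750 μL total → factor 3750/150 = 25
Dilution factor through tube C = 14.444 × 34.316 × 25 = 12392
[tube C] = 4.00 mg/mL / 12392 = 0.0003228 mg/mL = 0.323 μg/mL

0.323 μg/mL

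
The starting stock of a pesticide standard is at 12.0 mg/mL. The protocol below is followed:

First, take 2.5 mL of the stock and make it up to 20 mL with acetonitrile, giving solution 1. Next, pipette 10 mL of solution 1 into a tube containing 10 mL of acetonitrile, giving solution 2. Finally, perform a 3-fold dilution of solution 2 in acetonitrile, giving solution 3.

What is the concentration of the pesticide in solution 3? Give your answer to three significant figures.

0.250 mg/mL

Step 1: 2.5 mL brought to 20 mL → factor 20/2.5 = 8
Step 2: 10 mL + 10 mL = 20 mL total → factor 20/10 = 2
Step 3: 3-fold → factor 3
Dilution factor through solution 3 = 8 × 2 × 3 = 48
[solution 3] = 12.0 mg/mL / 48 = 0.250 mg/mL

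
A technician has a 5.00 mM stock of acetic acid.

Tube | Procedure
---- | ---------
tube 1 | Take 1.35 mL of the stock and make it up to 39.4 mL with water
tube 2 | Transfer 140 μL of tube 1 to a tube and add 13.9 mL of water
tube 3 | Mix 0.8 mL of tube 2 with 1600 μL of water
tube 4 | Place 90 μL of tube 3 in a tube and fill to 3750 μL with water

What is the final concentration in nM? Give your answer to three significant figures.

Step 1: 1.35 mL brought to 39.4 mL → factor 39.4/1.35 = 29.185
Step 2: 140 μL + 13.9 mL = 14040 μL total → factor 14040/140 = 100.29
Step 3: 0.8 mL + 1600 μL = 2.4 mL total → factor 2.4/0.8 = 3
Step 4: 90 μL brought to 3750 μL → factor 3750/90 = 41.667
Overall dilution factor = 29.185 × 100.29 × 3 × 41.667 = 3.6586 × 10^5
Final = 5.00 mM / 3.6586 × 10^5 = 1.367 × 10^-5 mM = 13.7 nM

13.7 nM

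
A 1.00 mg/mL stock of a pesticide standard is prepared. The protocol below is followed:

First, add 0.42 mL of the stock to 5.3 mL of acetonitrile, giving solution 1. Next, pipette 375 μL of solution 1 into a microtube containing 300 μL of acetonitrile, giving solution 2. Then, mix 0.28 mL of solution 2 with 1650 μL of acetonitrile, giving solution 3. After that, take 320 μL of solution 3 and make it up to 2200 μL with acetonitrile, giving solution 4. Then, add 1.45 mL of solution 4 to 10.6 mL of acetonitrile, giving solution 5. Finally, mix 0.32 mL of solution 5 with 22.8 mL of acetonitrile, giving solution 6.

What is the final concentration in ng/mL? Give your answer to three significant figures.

Step 1: 0.42 mL + 5.3 mL = 5.72 mL total → factor 5.72/0.42 = 13.619
Step 2: 375 μL + 300 μL = 675 μL total → factor 675/375 = 1.8
Step 3: 0.28 mL + 1650 μL = 1.93 mL total → factor 1.93/0.28 = 6.8929
Step 4: 320 μL brought to 2200 μL → factor 2200/320 = 6.875
Step 5: 1.45 mL + 10.6 mL = 12.05 mL total → factor 12.05/1.45 = 8.3103
Step 6: 0.32 mL + 22.8 mL = 23.12 mL total → factor 23.12/0.32 = 72.25
Overall dilution factor = 13.619 × 1.8 × 6.8929 × 6.875 × 8.3103 × 72.25 = 6.9751 × 10^5
Final = 1.00 mg/mL / 6.9751 × 10^5 = 1.434 × 10^-6 mg/mL = 1.43 ng/mL

1.43 ng/mL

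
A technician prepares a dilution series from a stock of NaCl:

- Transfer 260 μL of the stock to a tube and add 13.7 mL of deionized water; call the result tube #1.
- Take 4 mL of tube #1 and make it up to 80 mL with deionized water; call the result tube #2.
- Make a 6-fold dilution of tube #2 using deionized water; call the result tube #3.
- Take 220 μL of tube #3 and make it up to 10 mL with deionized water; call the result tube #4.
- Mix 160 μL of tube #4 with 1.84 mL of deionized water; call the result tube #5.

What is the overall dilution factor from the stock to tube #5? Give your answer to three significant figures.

3.66 × 10^6

Step 1: 260 μL + 13.7 mL = 13960 μL total → factor 13960/260 = 53.692
Step 2: 4 mL brought to 80 mL → factor 80/4 = 20
Step 3: 6-fold → factor 6
Step 4: 220 μL brought to 10 mL → factor 10000/220 = 45.455
Step 5: 160 μL + 1.84 mL = 2000 μL total → factor 2000/160 = 12.5
Overall dilution factor = 53.692 × 20 × 6 × 45.455 × 12.5 = 3.6608 × 10^6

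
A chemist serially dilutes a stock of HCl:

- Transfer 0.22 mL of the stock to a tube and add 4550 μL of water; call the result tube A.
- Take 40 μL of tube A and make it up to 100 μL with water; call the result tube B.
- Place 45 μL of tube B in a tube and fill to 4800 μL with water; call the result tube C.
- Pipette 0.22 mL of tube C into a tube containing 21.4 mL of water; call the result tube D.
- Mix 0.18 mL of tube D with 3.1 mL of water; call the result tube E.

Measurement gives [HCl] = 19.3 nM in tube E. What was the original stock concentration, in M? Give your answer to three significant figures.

Step 1: 0.22 mL + 4550 μL = 4.77 mL total → factor 4.77/0.22 = 21.682
Step 2: 40 μL brought to 100 μL → factor 100/40 = 2.5
Step 3: 45 μL brought to 4800 μL → factor 4800/45 = 106.67
Step 4: 0.22 mL + 21.4 mL = 21.62 mL total → factor 21.62/0.22 = 98.273
Step 5: 0.18 mL + 3.1 mL = 3.28 mL total → factor 3.28/0.18 = 18.222
Overall dilution factor = 21.682 × 2.5 × 106.67 × 98.273 × 18.222 = 1.0354 × 10^7
Stock = 19.3 nM × 1.0354 × 10^7 = 1.998 × 10^8 nM = 0.200 M

0.200 M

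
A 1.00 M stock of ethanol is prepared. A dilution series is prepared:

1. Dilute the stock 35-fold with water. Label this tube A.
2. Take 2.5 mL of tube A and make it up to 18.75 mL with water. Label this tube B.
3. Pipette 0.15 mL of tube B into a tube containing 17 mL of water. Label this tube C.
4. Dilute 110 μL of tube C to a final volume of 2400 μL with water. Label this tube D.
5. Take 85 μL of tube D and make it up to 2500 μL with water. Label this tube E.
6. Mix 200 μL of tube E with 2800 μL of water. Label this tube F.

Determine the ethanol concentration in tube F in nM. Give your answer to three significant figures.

Step 1: 35-fold → factor 35
Step 2: 2.5 mL brought to 18.75 mL → factor 18.75/2.5 = 7.5
Step 3: 0.15 mL + 17 mL = 17.15 mL total → factor 17.15/0.15 = 114.33
Step 4: 110 μL brought to 2400 μL → factor 2400/110 = 21.818
Step 5: 85 μL brought to 2500 μL → factor 2500/85 = 29.412
Step 6: 200 μL + 2800 μL = 3000 μL total → factor 3000/200 = 15
Overall dilution factor = 35 × 7.5 × 114.33 × 21.818 × 29.412 × 15 = 2.8889 × 10^8
Final = 1.00 M / 2.8889 × 10^8 = 3.462 × 10^-9 M = 3.46 nM

3.46 nM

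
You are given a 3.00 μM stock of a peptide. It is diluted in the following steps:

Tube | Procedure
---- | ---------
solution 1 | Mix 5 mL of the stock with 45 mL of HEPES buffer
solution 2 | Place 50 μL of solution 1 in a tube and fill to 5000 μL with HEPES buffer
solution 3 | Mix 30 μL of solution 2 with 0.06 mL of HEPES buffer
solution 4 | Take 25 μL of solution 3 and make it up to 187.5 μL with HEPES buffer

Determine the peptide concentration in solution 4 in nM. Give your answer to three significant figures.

0.133 nM

Step 1: 5 mL + 45 mL = 50 mL total → factor 50/5 = 10
Step 2: 50 μL brought to 5000 μL → factor 5000/50 = 100
Step 3: 30 μL + 0.06 mL = 90 μL total → factor 90/30 = 3
Step 4: 25 μL brought to 187.5 μL → factor 187.5/25 = 7.5
Overall dilution factor = 10 × 100 × 3 × 7.5 = 22500
Final = 3.00 μM / 22500 = 0.0001333 μM = 0.133 nM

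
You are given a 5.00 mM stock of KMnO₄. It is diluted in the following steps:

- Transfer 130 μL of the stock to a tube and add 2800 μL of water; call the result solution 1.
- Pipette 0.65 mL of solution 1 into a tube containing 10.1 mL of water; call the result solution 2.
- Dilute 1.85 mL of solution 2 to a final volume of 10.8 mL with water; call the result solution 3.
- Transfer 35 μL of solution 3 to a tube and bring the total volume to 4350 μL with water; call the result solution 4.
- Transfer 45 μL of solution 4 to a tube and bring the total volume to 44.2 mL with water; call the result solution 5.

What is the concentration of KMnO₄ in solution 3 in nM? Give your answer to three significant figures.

2.30 × 10^3 nM

Step 1: 130 μL + 2800 μL = 2930 μL total → factor 2930/130 = 22.538
Step 2: 0.65 mL + 10.1 mL = 10.75 mL total → factor 10.75/0.65 = 16.538
Step 3: 1.85 mL brought to 10.8 mL → factor 10.8/1.85 = 5.8378
Dilution factor through solution 3 = 22.538 × 16.538 × 5.8378 = 2176.1
[solution 3] = 5.00 mM / 2176.1 = 0.002298 mM = 2.30 × 10^3 nM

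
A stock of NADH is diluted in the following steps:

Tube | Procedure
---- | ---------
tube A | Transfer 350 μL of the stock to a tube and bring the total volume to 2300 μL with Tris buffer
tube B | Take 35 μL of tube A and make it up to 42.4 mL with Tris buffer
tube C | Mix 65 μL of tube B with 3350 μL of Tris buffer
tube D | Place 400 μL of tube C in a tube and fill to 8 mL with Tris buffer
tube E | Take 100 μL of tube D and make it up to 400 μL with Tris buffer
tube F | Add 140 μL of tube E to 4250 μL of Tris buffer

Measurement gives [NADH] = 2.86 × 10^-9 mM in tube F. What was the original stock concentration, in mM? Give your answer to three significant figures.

3.00 mM

Step 1: 350 μL brought to 2300 μL → factor 2300/350 = 6.5714
Step 2: 35 μL brought to 42.4 mL → factor 42400/35 = 1211.4
Step 3: 65 μL + 3350 μL = 3415 μL total → factor 3415/65 = 52.538
Step 4: 400 μL brought to 8 mL → factor 8000/400 = 20
Step 5: 100 μL brought to 400 μL → factor 400/100 = 4
Step 6: 140 μL + 4250 μL = 4390 μL total → factor 4390/140 = 31.357
Overall dilution factor = 6.5714 × 1211.4 × 52.538 × 20 × 4 × 31.357 = 1.0492 × 10^9
Stock = 2.86 × 10^-9 mM × 1.0492 × 10^9 = 3.00 mM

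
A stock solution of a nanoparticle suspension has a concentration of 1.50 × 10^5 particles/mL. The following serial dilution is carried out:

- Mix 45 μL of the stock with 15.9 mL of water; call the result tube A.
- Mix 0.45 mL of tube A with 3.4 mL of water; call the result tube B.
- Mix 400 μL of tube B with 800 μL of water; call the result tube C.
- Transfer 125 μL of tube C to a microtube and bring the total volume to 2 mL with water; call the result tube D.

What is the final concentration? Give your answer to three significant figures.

Step 1: 45 μL + 15.9 mL = 15945 μL total → factor 15945/45 = 354.33
Step 2: 0.45 mL + 3.4 mL = 3.85 mL total → factor 3.85/0.45 = 8.5556
Step 3: 400 μL + 800 μL = 1200 μL total → factor 1200/400 = 3
Step 4: 125 μL brought to 2 mL → factor 2000/125 = 16
Overall dilution factor = 354.33 × 8.5556 × 3 × 16 = 1.4551 × 10^5
Final = 1.50 × 10^5 particles/mL / 1.4551 × 10^5 = 1.03 particles/mL

1.03 particles/mL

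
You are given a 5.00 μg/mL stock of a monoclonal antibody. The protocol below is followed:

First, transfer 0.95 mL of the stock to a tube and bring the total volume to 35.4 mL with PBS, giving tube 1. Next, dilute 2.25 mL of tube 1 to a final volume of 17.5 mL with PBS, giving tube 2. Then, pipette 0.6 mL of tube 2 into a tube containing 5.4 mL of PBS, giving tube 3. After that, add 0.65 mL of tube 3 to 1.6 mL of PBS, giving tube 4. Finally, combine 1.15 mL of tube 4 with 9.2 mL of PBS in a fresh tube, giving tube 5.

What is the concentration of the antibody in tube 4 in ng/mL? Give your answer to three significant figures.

0.498 ng/mL

Step 1: 0.95 mL brought to 35.4 mL → factor 35.4/0.95 = 37.263
Step 2: 2.25 mL brought to 17.5 mL → factor 17.5/2.25 = 7.7778
Step 3: 0.6 mL + 5.4 mL = 6 mL total → factor 6/0.6 = 10
Step 4: 0.65 mL + 1.6 mL = 2.25 mL total → factor 2.25/0.65 = 3.4615
Dilution factor through tube 4 = 37.263 × 7.7778 × 10 × 3.4615 = 10032
[tube 4] = 5.00 μg/mL / 10032 = 0.0004984 μg/mL = 0.498 ng/mL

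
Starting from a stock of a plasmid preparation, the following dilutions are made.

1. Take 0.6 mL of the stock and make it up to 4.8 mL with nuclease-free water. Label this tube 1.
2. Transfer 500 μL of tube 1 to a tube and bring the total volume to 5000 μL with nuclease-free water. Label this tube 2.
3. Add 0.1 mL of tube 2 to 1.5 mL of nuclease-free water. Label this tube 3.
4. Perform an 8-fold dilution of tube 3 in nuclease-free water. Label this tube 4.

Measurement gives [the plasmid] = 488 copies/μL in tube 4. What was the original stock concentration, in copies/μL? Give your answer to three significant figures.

Step 1: 0.6 mL brought to 4.8 mL → factor 4.8/0.6 = 8
Step 2: 500 μL brought to 5000 μL → factor 5000/500 = 10
Step 3: 0.1 mL + 1.5 mL = 1.6 mL total → factor 1.6/0.1 = 16
Step 4: 8-fold → factor 8
Overall dilution factor = 8 × 10 × 16 × 8 = 10240
Stock = 488 copies/μL × 10240 = 5.00 × 10^6 copies/μL

5.00 × 10^6 copies/μL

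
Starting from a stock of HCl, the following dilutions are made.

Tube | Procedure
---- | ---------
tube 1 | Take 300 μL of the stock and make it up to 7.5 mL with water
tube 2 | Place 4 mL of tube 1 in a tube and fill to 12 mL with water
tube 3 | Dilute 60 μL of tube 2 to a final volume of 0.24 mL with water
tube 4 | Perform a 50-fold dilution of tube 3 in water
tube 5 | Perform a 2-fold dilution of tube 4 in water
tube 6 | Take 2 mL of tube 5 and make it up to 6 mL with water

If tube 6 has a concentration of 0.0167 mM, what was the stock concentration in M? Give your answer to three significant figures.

1.50 M

Step 1: 300 μL brought to 7.5 mL → factor 7500/300 = 25
Step 2: 4 mL brought to 12 mL → factor 12/4 = 3
Step 3: 60 μL brought to 0.24 mL → factor 240/60 = 4
Step 4: 50-fold → factor 50
Step 5: 2-fold → factor 2
Step 6: 2 mL brought to 6 mL → factor 6/2 = 3
Overall dilution factor = 25 × 3 × 4 × 50 × 2 × 3 = 90000
Stock = 0.0167 mM × 90000 = 1503 mM = 1.50 M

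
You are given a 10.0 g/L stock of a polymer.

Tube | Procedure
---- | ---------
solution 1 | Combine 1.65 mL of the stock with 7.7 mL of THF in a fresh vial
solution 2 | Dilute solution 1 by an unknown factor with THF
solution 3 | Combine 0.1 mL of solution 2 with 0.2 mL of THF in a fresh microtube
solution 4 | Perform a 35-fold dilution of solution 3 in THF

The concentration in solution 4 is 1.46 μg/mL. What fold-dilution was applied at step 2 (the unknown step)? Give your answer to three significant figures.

11.5-fold

Step 1: 1.65 mL + 7.7 mL = 9.35 mL total → factor 9.35/1.65 = 5.6667
Step 2: unknown factor x
Step 3: 0.1 mL + 0.2 mL = 0.3 mL total → factor 0.3/0.1 = 3
Step 4: 35-fold → factor 35
Product of known-step factors = 595
Overall factor = 10.0 g/L / (1.46 μg/mL) = 6849.3
x = 6849.3 / 595 = 11.5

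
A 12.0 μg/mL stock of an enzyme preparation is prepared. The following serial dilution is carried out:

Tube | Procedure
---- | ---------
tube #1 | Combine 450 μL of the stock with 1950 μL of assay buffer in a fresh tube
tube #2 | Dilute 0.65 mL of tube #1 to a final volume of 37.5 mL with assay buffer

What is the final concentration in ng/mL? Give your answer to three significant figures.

Step 1: 450 μL + 1950 μL = 2400 μL total → factor 2400/450 = 5.3333
Step 2: 0.65 mL brought to 37.5 mL → factor 37.5/0.65 = 57.692
Overall dilution factor = 5.3333 × 57.692 = 307.69
Final = 12.0 μg/mL / 307.69 = 0.03900 μg/mL = 39.0 ng/mL

39.0 ng/mL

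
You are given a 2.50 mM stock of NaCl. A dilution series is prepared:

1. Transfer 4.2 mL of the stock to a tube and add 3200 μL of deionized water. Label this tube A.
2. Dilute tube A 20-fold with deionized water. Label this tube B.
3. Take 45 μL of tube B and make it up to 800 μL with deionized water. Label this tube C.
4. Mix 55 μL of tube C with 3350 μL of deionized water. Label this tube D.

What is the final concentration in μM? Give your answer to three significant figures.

0.0645 μM

Step 1: 4.2 mL + 3200 μL = 7.4 mL total → factor 7.4/4.2 = 1.7619
Step 2: 20-fold → factor 20
Step 3: 45 μL brought to 800 μL → factor 800/45 = 17.778
Step 4: 55 μL + 3350 μL = 3405 μL total → factor 3405/55 = 61.909
Overall dilution factor = 1.7619 × 20 × 17.778 × 61.909 = 38783
Final = 2.50 mM / 38783 = 6.446 × 10^-5 mM = 0.0645 μM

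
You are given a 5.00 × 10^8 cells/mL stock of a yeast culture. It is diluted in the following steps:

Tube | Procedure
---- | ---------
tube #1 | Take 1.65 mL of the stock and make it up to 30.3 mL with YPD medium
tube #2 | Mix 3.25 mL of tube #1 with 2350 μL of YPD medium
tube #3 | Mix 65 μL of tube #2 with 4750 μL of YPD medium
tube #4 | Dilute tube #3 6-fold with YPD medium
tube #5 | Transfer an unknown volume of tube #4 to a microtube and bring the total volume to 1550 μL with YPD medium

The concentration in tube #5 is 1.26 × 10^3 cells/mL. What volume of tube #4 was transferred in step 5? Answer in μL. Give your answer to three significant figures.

Step 1: 1.65 mL brought to 30.3 mL → factor 30.3/1.65 = 18.364
Step 2: 3.25 mL + 2350 μL = 5.6 mL total → factor 5.6/3.25 = 1.7231
Step 3: 65 μL + 4750 μL = 4815 μL total → factor 4815/65 = 74.077
Step 4: 6-fold → factor 6
Step 5: v brought to 1550 μL → factor = 1550 μL/v
Product of known-step factors = 14064
Overall factor = 5.00 × 10^8 cells/mL / (1.26 × 10^3 cells/mL) = 3.9683 × 10^5
Step-5 factor = 3.9683 × 10^5 / 14064 = 28.216
v = 1550 μL / 28.216 = 54.9 μL

54.9 μL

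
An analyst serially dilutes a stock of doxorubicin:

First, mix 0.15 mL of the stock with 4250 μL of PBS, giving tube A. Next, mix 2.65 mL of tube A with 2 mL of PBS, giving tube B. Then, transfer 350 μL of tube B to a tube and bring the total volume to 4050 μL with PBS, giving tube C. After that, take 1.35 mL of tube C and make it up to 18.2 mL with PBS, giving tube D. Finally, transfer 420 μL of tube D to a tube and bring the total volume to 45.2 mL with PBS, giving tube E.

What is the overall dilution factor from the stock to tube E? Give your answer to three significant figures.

Step 1: 0.15 mL + 4250 μL = 4.4 mL total → factor 4.4/0.15 = 29.333
Step 2: 2.65 mL + 2 mL = 4.65 mL total → factor 4.65/2.65 = 1.7547
Step 3: 350 μL brought to 4050 μL → factor 4050/350 = 11.571
Step 4: 1.35 mL brought to 18.2 mL → factor 18.2/1.35 = 13.481
Step 5: 420 μL brought to 45.2 mL → factor 45200/420 = 107.62
Overall dilution factor = 29.333 × 1.7547 × 11.571 × 13.481 × 107.62 = 8.6414 × 10^5

8.64 × 10^5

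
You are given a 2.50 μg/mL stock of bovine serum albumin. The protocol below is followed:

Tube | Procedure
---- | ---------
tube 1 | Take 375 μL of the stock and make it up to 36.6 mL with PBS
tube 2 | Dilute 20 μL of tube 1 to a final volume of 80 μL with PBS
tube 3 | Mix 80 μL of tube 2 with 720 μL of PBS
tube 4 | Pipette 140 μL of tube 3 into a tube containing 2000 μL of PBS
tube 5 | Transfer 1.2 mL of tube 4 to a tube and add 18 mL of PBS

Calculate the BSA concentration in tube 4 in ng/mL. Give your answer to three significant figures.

0.0419 ng/mL

Step 1: 375 μL brought to 36.6 mL → factor 36600/375 = 97.6
Step 2: 20 μL brought to 80 μL → factor 80/20 = 4
Step 3: 80 μL + 720 μL = 800 μL total → factor 800/80 = 10
Step 4: 140 μL + 2000 μL = 2140 μL total → factor 2140/140 = 15.286
Dilution factor through tube 4 = 97.6 × 4 × 10 × 15.286 = 59675
[tube 4] = 2.50 μg/mL / 59675 = 4.189 × 10^-5 μg/mL = 0.0419 ng/mL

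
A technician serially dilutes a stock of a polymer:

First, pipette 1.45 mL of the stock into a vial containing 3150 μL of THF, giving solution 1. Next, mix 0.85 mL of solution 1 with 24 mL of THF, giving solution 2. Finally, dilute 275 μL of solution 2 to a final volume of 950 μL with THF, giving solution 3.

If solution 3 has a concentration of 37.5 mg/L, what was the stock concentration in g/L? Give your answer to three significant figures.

12.0 g/L

Step 1: 1.45 mL + 3150 μL = 4.6 mL total → factor 4.6/1.45 = 3.1724
Step 2: 0.85 mL + 24 mL = 24.85 mL total → factor 24.85/0.85 = 29.235
Step 3: 275 μL brought to 950 μL → factor 950/275 = 3.4545
Overall dilution factor = 3.1724 × 29.235 × 3.4545 = 320.4
Stock = 37.5 mg/L × 320.4 = 1.201 × 10^4 mg/L = 12.0 g/L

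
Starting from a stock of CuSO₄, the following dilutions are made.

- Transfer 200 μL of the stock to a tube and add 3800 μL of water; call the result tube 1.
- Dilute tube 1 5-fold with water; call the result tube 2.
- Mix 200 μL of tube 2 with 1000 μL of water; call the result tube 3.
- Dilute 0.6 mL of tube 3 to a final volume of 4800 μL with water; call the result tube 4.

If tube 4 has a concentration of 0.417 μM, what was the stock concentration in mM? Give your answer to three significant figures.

2.00 mM

Step 1: 200 μL + 3800 μL = 4000 μL total → factor 4000/200 = 20
Step 2: 5-fold → factor 5
Step 3: 200 μL + 1000 μL = 1200 μL total → factor 1200/200 = 6
Step 4: 0.6 mL brought to 4800 μL → factor 4.8/0.6 = 8
Overall dilution factor = 20 × 5 × 6 × 8 = 4800
Stock = 0.417 μM × 4800 = 2002 μM = 2.00 mM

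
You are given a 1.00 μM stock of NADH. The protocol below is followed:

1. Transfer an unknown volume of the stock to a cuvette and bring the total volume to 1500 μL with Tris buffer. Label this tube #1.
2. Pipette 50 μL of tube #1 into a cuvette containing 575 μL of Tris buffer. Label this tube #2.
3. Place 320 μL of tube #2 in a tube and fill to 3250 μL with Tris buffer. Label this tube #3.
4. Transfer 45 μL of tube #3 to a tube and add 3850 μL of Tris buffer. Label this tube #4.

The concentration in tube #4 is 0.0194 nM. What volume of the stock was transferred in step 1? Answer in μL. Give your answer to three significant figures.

Step 1: v brought to 1500 μL → factor = 1500 μL/v
Step 2: 50 μL + 575 μL = 625 μL total → factor 625/50 = 12.5
Step 3: 320 μL brought to 3250 μL → factor 3250/320 = 10.156
Step 4: 45 μL + 3850 μL = 3895 μL total → factor 3895/45 = 86.556
Product of known-step factors = 10988
Overall factor = 1.00 μM / (0.0194 nM) = 51546
Step-1 factor = 51546 / 10988 = 4.6909
v = 1500 μL / 4.6909 = 320 μL

320 μL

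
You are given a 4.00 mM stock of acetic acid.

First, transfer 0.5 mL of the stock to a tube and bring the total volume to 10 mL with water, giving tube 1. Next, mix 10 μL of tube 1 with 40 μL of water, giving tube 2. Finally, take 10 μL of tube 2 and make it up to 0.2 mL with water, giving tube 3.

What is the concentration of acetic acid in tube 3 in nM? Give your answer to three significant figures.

Step 1: 0.5 mL brought to 10 mL → factor 10/0.5 = 20
Step 2: 10 μL + 40 μL = 50 μL total → factor 50/10 = 5
Step 3: 10 μL brought to 0.2 mL → factor 200/10 = 20
Overall dilution factor = 20 × 5 × 20 = 2000
Final = 4.00 mM / 2000 = 0.002000 mM = 2.00 × 10^3 nM

2.00 × 10^3 nM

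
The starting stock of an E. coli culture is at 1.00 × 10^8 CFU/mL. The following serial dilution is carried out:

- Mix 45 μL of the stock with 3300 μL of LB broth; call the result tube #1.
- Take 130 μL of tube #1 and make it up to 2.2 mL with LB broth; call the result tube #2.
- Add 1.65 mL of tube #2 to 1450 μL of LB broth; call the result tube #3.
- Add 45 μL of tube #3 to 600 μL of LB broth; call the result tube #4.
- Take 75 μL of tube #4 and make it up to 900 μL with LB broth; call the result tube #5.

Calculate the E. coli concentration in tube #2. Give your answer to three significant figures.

Step 1: 45 μL + 3300 μL = 3345 μL total → factor 3345/45 = 74.333
Step 2: 130 μL brought to 2.2 mL → factor 2200/130 = 16.923
Dilution factor through tube #2 = 74.333 × 16.923 = 1257.9
[tube #2] = 1.00 × 10^8 CFU/mL / 1257.9 = 7.95 × 10^4 CFU/mL

7.95 × 10^4 CFU/mL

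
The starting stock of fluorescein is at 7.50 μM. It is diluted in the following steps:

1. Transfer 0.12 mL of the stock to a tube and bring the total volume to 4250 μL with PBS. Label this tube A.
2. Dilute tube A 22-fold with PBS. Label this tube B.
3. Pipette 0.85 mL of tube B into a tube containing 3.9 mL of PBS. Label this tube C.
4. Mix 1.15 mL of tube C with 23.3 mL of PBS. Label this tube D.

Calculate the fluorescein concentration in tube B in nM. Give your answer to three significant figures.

Step 1: 0.12 mL brought to 4250 μL → factor 4.25/0.12 = 35.417
Step 2: 22-fold → factor 22
Dilution factor through tube B = 35.417 × 22 = 779.17
[tube B] = 7.50 μM / 779.17 = 0.009626 μM = 9.63 nM

9.63 nM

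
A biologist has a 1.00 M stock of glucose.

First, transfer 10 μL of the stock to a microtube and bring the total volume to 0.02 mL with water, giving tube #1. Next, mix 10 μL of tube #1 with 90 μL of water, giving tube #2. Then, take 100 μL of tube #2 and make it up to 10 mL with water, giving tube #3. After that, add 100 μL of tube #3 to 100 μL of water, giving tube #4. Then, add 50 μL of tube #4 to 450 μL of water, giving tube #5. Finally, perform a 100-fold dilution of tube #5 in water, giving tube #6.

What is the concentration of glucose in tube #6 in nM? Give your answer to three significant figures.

Step 1: 10 μL brought to 0.02 mL → factor 20/10 = 2
Step 2: 10 μL + 90 μL = 100 μL total → factor 100/10 = 10
Step 3: 100 μL brought to 10 mL → factor 10000/100 = 100
Step 4: 100 μL + 100 μL = 200 μL total → factor 200/100 = 2
Step 5: 50 μL + 450 μL = 500 μL total → factor 500/50 = 10
Step 6: 100-fold → factor 100
Overall dilution factor = 2 × 10 × 100 × 2 × 10 × 100 = 4 × 10^6
Final = 1.00 M / 4 × 10^6 = 2.500 × 10^-7 M = 250 nM

250 nM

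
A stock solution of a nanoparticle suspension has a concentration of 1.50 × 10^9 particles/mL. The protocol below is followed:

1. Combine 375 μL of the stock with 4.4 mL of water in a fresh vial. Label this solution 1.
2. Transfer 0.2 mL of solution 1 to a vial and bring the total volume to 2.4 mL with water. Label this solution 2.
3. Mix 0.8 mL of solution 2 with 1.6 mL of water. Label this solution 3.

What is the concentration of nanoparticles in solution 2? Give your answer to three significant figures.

9.82 × 10^6 particles/mL

Step 1: 375 μL + 4.4 mL = 4775 μL total → factor 4775/375 = 12.733
Step 2: 0.2 mL brought to 2.4 mL → factor 2.4/0.2 = 12
Dilution factor through solution 2 = 12.733 × 12 = 152.8
[solution 2] = 1.50 × 10^9 particles/mL / 152.8 = 9.82 × 10^6 particles/mL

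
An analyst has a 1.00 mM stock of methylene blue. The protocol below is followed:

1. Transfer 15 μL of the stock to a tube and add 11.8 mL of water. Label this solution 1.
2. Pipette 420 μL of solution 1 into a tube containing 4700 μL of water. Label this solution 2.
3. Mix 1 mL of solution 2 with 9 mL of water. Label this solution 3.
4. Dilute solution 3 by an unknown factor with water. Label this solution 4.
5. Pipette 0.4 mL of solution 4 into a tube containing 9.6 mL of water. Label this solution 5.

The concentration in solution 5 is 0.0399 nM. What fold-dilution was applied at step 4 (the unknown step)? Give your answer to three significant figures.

Step 1: 15 μL + 11.8 mL = 11815 μL total → factor 11815/15 = 787.67
Step 2: 420 μL + 4700 μL = 5120 μL total → factor 5120/420 = 12.19
Step 3: 1 mL + 9 mL = 10 mL total → factor 10/1 = 10
Step 4: unknown factor x
Step 5: 0.4 mL + 9.6 mL = 10 mL total → factor 10/0.4 = 25
Product of known-step factors = 2.4005 × 10^6
Overall factor = 1.00 mM / (0.0399 nM) = 2.5063 × 10^7
x = 2.5063 × 10^7 / 2.4005 × 10^6 = 10.4

10.4-fold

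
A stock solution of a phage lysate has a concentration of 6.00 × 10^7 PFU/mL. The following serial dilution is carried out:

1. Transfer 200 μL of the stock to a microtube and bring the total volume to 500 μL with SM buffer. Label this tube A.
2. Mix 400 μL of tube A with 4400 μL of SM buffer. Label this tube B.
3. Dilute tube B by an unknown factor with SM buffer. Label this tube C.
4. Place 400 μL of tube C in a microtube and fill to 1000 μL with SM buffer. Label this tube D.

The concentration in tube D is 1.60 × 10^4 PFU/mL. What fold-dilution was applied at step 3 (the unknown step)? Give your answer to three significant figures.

50.0-fold

Step 1: 200 μL brought to 500 μL → factor 500/200 = 2.5
Step 2: 400 μL + 4400 μL = 4800 μL total → factor 4800/400 = 12
Step 3: unknown factor x
Step 4: 400 μL brought to 1000 μL → factor 1000/400 = 2.5
Product of known-step factors = 75
Overall factor = 6.00 × 10^7 PFU/mL / (1.60 × 10^4 PFU/mL) = 3750
x = 3750 / 75 = 50.0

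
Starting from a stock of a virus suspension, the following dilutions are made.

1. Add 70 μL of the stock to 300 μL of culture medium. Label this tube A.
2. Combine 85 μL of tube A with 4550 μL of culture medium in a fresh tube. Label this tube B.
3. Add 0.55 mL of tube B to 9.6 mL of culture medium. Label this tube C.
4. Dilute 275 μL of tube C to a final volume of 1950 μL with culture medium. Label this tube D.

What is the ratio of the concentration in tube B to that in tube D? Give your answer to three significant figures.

131

Step 1: 70 μL + 300 μL = 370 μL total → factor 370/70 = 5.2857
Step 2: 85 μL + 4550 μL = 4635 μL total → factor 4635/85 = 54.529
Step 3: 0.55 mL + 9.6 mL = 10.15 mL total → factor 10.15/0.55 = 18.455
Step 4: 275 μL brought to 1950 μL → factor 1950/275 = 7.0909
Dilution factor to tube B = 288.23; to tube D = 37717
[tube B]/[tube D] = (factor to tube D)/(factor to tube B) = 37717/288.23 = 131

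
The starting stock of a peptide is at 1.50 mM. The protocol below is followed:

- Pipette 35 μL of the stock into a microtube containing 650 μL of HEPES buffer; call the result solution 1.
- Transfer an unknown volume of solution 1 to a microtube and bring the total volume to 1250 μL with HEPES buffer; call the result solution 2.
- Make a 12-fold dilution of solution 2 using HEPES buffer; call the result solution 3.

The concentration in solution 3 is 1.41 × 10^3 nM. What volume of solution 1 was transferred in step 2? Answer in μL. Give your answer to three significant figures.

276 μL

Step 1: 35 μL + 650 μL = 685 μL total → factor 685/35 = 19.571
Step 2: v brought to 1250 μL → factor = 1250 μL/v
Step 3: 12-fold → factor 12
Product of known-step factors = 234.86
Overall factor = 1.50 mM / (1.41 × 10^3 nM) = 1063.8
Step-2 factor = 1063.8 / 234.86 = 4.5297
v = 1250 μL / 4.5297 = 276 μL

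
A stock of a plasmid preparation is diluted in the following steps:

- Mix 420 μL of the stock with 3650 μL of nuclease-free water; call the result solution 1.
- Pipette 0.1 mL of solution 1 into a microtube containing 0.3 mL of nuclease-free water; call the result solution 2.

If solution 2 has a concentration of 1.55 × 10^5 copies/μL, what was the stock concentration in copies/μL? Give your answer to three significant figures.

Step 1: 420 μL + 3650 μL = 4070 μL total → factor 4070/420 = 9.6905
Step 2: 0.1 mL + 0.3 mL = 0.4 mL total → factor 0.4/0.1 = 4
Overall dilution factor = 9.6905 × 4 = 38.762
Stock = 1.55 × 10^5 copies/μL × 38.762 = 6.01 × 10^6 copies/μL

6.01 × 10^6 copies/μL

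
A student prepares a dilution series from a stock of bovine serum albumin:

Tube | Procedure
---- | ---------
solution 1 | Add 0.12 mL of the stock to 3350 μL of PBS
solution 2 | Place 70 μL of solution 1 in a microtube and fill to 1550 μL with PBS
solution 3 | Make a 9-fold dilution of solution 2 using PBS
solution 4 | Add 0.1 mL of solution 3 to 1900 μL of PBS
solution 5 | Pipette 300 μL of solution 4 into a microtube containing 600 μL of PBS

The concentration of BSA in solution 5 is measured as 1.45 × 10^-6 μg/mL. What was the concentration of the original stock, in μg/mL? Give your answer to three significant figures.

Step 1: 0.12 mL + 3350 μL = 3.47 mL total → factor 3.47/0.12 = 28.917
Step 2: 70 μL brought to 1550 μL → factor 1550/70 = 22.143
Step 3: 9-fold → factor 9
Step 4: 0.1 mL + 1900 μL = 2 mL total → factor 2/0.1 = 20
Step 5: 300 μL + 600 μL = 900 μL total → factor 900/300 = 3
Overall dilution factor = 28.917 × 22.143 × 9 × 20 × 3 = 3.4576 × 10^5
Stock = 1.45 × 10^-6 μg/mL × 3.4576 × 10^5 = 0.501 μg/mL

0.501 μg/mL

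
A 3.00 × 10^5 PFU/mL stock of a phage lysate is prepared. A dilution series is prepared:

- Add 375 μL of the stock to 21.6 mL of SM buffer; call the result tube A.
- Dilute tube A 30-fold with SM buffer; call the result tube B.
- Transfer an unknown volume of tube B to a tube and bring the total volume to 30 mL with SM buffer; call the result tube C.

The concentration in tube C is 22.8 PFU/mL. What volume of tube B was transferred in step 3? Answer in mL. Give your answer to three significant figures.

Step 1: 375 μL + 21.6 mL = 21975 μL total → factor 21975/375 = 58.6
Step 2: 30-fold → factor 30
Step 3: v brought to 30 mL → factor = 30 mL/v
Product of known-step factors = 1758
Overall factor = 3.00 × 10^5 PFU/mL / (22.8 PFU/mL) = 13158
Step-3 factor = 13158 / 1758 = 7.4846
v = 30 mL / 7.4846 = 4.01 mL

4.01 mL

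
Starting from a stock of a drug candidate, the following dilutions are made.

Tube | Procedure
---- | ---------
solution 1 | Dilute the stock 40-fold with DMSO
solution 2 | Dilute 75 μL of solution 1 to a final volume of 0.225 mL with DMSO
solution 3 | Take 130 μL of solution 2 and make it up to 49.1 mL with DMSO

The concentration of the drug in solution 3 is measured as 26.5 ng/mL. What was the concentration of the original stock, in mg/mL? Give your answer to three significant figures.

Step 1: 40-fold → factor 40
Step 2: 75 μL brought to 0.225 mL → factor 225/75 = 3
Step 3: 130 μL brought to 49.1 mL → factor 49100/130 = 377.69
Overall dilution factor = 40 × 3 × 377.69 = 45323
Stock = 26.5 ng/mL × 45323 = 1.201 × 10^6 ng/mL = 1.20 mg/mL

1.20 mg/mL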